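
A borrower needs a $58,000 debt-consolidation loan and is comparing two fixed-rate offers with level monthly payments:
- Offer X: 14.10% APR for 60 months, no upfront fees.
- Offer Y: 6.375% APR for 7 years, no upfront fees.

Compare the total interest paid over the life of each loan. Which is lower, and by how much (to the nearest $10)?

Offer Y by $9,100

Offer X: monthly rate = 14.1%/12 = 0.0117500; payment = 58,000 × 0.0117500 / (1 − (1+0.0117500)^−60) = $1,352.57.
Total interest on Offer X = 60 × $1,352.57 − $58,000 = $23,154.20.
Offer Y: monthly rate = 6.375%/12 = 0.0053125; payment = 58,000 × 0.0053125 / (1 − (1+0.0053125)^−84) = $857.76.
Total interest on Offer Y = 84 × $857.76 − $58,000 = $14,051.84.
Offer Y is lower by $9,102.36.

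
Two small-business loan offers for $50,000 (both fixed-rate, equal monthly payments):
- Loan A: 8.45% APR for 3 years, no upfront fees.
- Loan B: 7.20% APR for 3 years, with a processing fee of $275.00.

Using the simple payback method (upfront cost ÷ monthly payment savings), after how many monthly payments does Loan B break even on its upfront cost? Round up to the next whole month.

Loan A: monthly rate = 8.45%/12 = 0.0070417; payment = 50,000 × 0.0070417 / (1 − (1+0.0070417)^−36) = $1,577.22.
Loan B: monthly rate = 7.2%/12 = 0.0060000; payment = 50,000 × 0.0060000 / (1 − (1+0.0060000)^−36) = $1,548.43.
Monthly savings = $1,577.22 − $1,548.43 = $28.79.
Break-even = $275.00 / $28.79 = 9.55 → 10 months.

10 months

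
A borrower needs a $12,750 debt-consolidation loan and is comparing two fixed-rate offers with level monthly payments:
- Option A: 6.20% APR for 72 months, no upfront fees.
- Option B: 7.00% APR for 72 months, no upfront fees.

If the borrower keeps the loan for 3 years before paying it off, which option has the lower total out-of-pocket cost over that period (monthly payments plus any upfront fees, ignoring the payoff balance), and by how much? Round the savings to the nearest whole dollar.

Option A by $175

Option A: at 6.20% the monthly rate is 0.0051667, so the payment is 12,750 × 0.0051667 / (1 − 1.0051667^−72) = $212.51.
Option B: monthly rate = 7%/12 = 0.0058333; payment = 12,750 × 0.0058333 / (1 − (1+0.0058333)^−72) = $217.37.
Over 36 months: Option A costs 36 × $212.51 = $7,650.36; Option B costs 36 × $217.37 = $7,825.32.
Option A is cheaper by $7,825.32 − $7,650.36 = $174.96.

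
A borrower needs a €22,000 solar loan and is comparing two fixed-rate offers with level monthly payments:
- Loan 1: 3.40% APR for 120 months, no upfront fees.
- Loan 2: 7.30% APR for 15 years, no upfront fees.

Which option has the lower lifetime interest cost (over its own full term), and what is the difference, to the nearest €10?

Loan 1 by €10,280

Loan 1: at 3.40% the monthly rate is 0.0028333, so the payment is 22,000 × 0.0028333 / (1 − 1.0028333^−120) = €216.52.
Total interest on Loan 1 = 120 × €216.52 − €22,000 = €3,982.40.
Loan 2: monthly rate = 7.3%/12 = 0.0060833; payment = 22,000 × 0.0060833 / (1 − (1+0.0060833)^−180) = €201.45.
Total interest on Loan 2 = 180 × €201.45 − €22,000 = €14,261.00.
Loan 1 is lower by €10,278.60.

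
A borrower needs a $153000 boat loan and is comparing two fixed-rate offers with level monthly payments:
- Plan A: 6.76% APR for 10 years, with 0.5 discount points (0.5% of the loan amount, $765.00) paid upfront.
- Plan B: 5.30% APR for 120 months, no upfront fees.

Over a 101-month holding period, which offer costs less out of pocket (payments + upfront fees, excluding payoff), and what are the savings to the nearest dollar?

Plan B by $12,103

Plan A: monthly rate = 6.76%/12 = 0.0056333; payment = 153,000 × 0.0056333 / (1 − (1+0.0056333)^−120) = $1,757.59.
Plan B: at 5.30% the monthly rate is 0.0044167, so the payment is 153,000 × 0.0044167 / (1 − 1.0044167^−120) = $1,645.33.
Over 101 months: Plan A costs 101 × $1,757.59 + $765.00 = $178,281.59; Plan B costs 101 × $1,645.33 = $166,178.33.
Plan B is cheaper by $178,281.59 − $166,178.33 = $12,103.26.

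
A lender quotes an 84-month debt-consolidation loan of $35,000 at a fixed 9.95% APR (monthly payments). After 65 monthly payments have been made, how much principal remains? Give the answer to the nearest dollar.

With monthly rate i = 9.95%/12 = 0.0082917, the balance after k of n payments is P · [(1+i)^n − (1+i)^k] / [(1+i)^n − 1].
(1+0.0082917)^84 = 2.00096245 and (1+0.0082917)^65 = 1.71041525, so the balance is 35,000 × (2.00096245 − 1.71041525) / (2.00096245 − 1) = $10,159.37.

$10,159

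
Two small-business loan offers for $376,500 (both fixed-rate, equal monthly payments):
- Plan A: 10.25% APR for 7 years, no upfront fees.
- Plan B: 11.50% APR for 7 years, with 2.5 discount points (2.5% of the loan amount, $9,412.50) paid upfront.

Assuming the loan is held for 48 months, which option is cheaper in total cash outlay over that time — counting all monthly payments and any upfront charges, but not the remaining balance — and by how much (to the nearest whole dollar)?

Plan A: monthly rate = 10.25%/12 = 0.0085417; payment = 376,500 × 0.0085417 / (1 − (1+0.0085417)^−84) = $6,299.09.
Plan B: at 11.50% the monthly rate is 0.0095833, so the payment is 376,500 × 0.0095833 / (1 − 1.0095833^−84) = $6,546.00.
Over 48 months: Plan A costs 48 × $6,299.09 = $302,356.32; Plan B costs 48 × $6,546.00 + $9,412.50 = $323,620.50.
Plan A is cheaper by $323,620.50 − $302,356.32 = $21,264.18.

Plan A by $21,264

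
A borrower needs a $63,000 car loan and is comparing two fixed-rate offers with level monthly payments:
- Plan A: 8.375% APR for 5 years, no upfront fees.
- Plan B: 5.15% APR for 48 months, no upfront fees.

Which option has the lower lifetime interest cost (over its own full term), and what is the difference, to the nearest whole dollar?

Plan B by $7,479

Plan A: monthly rate = 8.375%/12 = 0.0069792; payment = 63,000 × 0.0069792 / (1 − (1+0.0069792)^−60) = $1,288.75.
Total interest on Plan A = 60 × $1,288.75 − $63,000 = $14,325.00.
Plan B: monthly rate = 5.15%/12 = 0.0042917; payment = 63,000 × 0.0042917 / (1 − (1+0.0042917)^−48) = $1,455.13.
Total interest on Plan B = 48 × $1,455.13 − $63,000 = $6,846.24.
Plan B is lower by $7,478.76.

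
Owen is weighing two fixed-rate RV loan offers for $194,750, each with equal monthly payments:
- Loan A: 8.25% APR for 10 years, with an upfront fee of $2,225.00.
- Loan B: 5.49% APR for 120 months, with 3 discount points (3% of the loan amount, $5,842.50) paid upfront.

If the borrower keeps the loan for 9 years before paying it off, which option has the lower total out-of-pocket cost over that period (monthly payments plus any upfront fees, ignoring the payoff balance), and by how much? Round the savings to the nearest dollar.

Loan B by $26,199

Loan A: at 8.25% the monthly rate is 0.0068750, so the payment is 194,750 × 0.0068750 / (1 − 1.0068750^−120) = $2,388.66.
Loan B: monthly rate = 5.49%/12 = 0.0045750; payment = 194,750 × 0.0045750 / (1 − (1+0.0045750)^−120) = $2,112.58.
Over 108 months: Loan A costs 108 × $2,388.66 + $2,225.00 = $260,200.28; Loan B costs 108 × $2,112.58 + $5,842.50 = $234,001.14.
Loan B is cheaper by $260,200.28 − $234,001.14 = $26,199.14.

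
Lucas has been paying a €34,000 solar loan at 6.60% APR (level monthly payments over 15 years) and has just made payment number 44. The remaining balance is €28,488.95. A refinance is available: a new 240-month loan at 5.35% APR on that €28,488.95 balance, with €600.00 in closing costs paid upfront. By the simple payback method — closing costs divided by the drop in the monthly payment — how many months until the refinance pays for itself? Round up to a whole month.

6 months

Current payment = 34,000 × 6.6%/12 / (1 − (1+0.0055000)^−180) = €298.05.
Refinanced payment = 28,488.95 × 0.0044583 / (1 − (1+0.0044583)^−240) = €193.57.
Monthly savings = €298.05 − €193.57 = €104.48.
Break-even = €600.00 / €104.48 = 5.74 → 6 months.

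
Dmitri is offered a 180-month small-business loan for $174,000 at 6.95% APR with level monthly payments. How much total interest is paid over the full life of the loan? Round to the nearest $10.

Monthly rate = 6.95%/12 = 0.0057917; payment = 174,000 × 0.0057917 / (1 − (1+0.0057917)^−180) = $1,559.10.
Total paid = 180 × $1,559.10 = $280,638.00; interest = $280,638.00 − $174,000 = $106,638.00.

$106,640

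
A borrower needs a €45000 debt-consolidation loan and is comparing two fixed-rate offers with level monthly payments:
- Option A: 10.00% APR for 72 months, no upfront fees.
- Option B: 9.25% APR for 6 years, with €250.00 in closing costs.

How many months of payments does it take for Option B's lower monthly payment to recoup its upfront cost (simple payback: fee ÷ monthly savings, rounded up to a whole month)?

Option A: at 10.00% the monthly rate is 0.0083333, so the payment is 45,000 × 0.0083333 / (1 − 1.0083333^−72) = €833.66.
Option B: monthly rate = 9.25%/12 = 0.0077083; payment = 45,000 × 0.0077083 / (1 − (1+0.0077083)^−72) = €816.74.
Monthly savings = €833.66 − €816.74 = €16.92.
Break-even = €250.00 / €16.92 = 14.78 → 15 months.

15 months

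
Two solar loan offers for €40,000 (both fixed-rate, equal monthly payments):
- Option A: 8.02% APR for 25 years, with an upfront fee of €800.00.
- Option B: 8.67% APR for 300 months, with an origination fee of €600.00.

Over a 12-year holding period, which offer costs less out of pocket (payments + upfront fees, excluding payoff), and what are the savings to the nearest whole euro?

Option A by €2,310

Option A: at 8.02% the monthly rate is 0.0066833, so the payment is 40,000 × 0.0066833 / (1 − 1.0066833^−300) = €309.26.
Option B: monthly rate = 8.67%/12 = 0.0072250; payment = 40,000 × 0.0072250 / (1 − (1+0.0072250)^−300) = €326.69.
Over 144 months: Option A costs 144 × €309.26 + €800.00 = €45,333.44; Option B costs 144 × €326.69 + €600.00 = €47,643.36.
Option A is cheaper by €47,643.36 − €45,333.44 = €2,309.92.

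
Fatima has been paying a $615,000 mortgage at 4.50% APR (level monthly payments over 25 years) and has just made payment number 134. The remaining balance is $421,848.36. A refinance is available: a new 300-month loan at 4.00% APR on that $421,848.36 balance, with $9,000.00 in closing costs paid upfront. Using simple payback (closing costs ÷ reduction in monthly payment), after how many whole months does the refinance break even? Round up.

8 months

Current payment = 615,000 × 4.5%/12 / (1 − (1+0.0037500)^−300) = $3,418.37.
Refinanced payment = 421,848.36 × 0.0033333 / (1 − (1+0.0033333)^−300) = $2,226.67.
Monthly savings = $3,418.37 − $2,226.67 = $1,191.70.
Break-even = $9,000.00 / $1,191.70 = 7.55 → 8 months.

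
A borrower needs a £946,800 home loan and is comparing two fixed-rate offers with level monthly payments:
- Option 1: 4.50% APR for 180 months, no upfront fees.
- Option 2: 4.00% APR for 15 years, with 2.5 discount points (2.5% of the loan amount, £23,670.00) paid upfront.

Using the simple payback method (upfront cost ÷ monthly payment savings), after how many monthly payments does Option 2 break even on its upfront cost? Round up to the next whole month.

Option 1: monthly rate = 4.5%/12 = 0.0037500; payment = 946,800 × 0.0037500 / (1 − (1+0.0037500)^−180) = £7,242.96.
Option 2: at 4.00% the monthly rate is 0.0033333, so the payment is 946,800 × 0.0033333 / (1 − 1.0033333^−180) = £7,003.37.
Monthly savings = £7,242.96 − £7,003.37 = £239.59.
Break-even = £23,670.00 / £239.59 = 98.79 → 99 months.

99 months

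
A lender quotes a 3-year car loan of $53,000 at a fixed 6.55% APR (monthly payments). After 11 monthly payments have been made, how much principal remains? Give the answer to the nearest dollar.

$37,893

With monthly rate i = 6.55%/12 = 0.0054583, the balance after k of n payments is P · [(1+i)^n − (1+i)^k] / [(1+i)^n − 1].
(1+0.0054583)^36 = 1.21648513 and (1+0.0054583)^11 = 1.06170743, so the balance is 53,000 × (1.21648513 − 1.06170743) / (1.21648513 − 1) = $37,892.76.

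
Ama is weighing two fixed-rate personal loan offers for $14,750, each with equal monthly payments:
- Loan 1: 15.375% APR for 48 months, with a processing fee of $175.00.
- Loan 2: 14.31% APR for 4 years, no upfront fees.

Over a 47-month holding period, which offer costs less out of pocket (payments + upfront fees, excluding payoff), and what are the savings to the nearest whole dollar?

Loan 1: at 15.375% the monthly rate is 0.0128125, so the payment is 14,750 × 0.0128125 / (1 − 1.0128125^−48) = $413.31.
Loan 2: monthly rate = 14.31%/12 = 0.0119250; payment = 14,750 × 0.0119250 / (1 − (1+0.0119250)^−48) = $405.36.
Over 47 months: Loan 1 costs 47 × $413.31 + $175.00 = $19,600.57; Loan 2 costs 47 × $405.36 = $19,051.92.
Loan 2 is cheaper by $19,600.57 − $19,051.92 = $548.65.

Loan 2 by $549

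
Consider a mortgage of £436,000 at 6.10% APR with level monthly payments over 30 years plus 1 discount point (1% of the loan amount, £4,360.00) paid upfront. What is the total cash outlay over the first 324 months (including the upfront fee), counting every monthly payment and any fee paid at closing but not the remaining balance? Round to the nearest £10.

£860,410

Monthly rate = 6.1%/12 = 0.0050833; payment = 436,000 × 0.0050833 / (1 − (1+0.0050833)^−360) = £2,642.14.
Total outlay = 324 × £2,642.14 + £4,360.00 = £860,413.36.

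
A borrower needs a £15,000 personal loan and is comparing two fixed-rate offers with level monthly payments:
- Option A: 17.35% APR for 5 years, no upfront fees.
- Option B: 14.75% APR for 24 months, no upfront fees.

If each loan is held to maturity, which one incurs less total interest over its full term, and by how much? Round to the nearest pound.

Option B by £5,125

Option A: at 17.35% the monthly rate is 0.0144583, so the payment is 15,000 × 0.0144583 / (1 − 1.0144583^−60) = £375.62.
Total interest on Option A = 60 × £375.62 − £15,000 = £7,537.20.
Option B: at 14.75% the monthly rate is 0.0122917, so the payment is 15,000 × 0.0122917 / (1 − 1.0122917^−24) = £725.52.
Total interest on Option B = 24 × £725.52 − £15,000 = £2,412.48.
Option B is lower by £5,124.72.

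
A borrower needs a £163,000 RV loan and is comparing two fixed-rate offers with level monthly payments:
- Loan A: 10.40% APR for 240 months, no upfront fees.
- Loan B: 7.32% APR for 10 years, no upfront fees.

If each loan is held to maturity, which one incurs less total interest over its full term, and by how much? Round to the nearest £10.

Loan A: at 10.40% the monthly rate is 0.0086667, so the payment is 163,000 × 0.0086667 / (1 − 1.0086667^−240) = £1,616.42.
Total interest on Loan A = 240 × £1,616.42 − £163,000 = £224,940.80.
Loan B: monthly rate = 7.32%/12 = 0.0061000; payment = 163,000 × 0.0061000 / (1 − (1+0.0061000)^−120) = £1,919.56.
Total interest on Loan B = 120 × £1,919.56 − £163,000 = £67,347.20.
Loan B is lower by £157,593.60.

Loan B by £157,590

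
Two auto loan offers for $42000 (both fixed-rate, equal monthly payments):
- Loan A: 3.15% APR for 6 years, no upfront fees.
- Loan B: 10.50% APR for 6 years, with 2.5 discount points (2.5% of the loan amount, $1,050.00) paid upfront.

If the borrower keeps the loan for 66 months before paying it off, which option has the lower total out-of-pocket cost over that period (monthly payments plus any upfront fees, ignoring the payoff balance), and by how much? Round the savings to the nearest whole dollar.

Loan A: monthly rate = 3.15%/12 = 0.0026250; payment = 42,000 × 0.0026250 / (1 − (1+0.0026250)^−72) = $640.96.
Loan B: at 10.50% the monthly rate is 0.0087500, so the payment is 42,000 × 0.0087500 / (1 − 1.0087500^−72) = $788.72.
Over 66 months: Loan A costs 66 × $640.96 = $42,303.36; Loan B costs 66 × $788.72 + $1,050.00 = $53,105.52.
Loan A is cheaper by $53,105.52 − $42,303.36 = $10,802.16.

Loan A by $10,802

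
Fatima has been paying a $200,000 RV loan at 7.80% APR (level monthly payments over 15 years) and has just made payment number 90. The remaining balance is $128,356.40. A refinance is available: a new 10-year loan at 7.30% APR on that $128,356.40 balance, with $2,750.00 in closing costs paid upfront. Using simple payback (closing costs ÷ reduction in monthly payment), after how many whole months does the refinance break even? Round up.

Current payment = 200,000 × 7.8%/12 / (1 − (1+0.0065000)^−180) = $1,888.28.
Refinanced payment = 128,356.40 × 0.0060833 / (1 − (1+0.0060833)^−120) = $1,510.25.
Monthly savings = $1,888.28 − $1,510.25 = $378.03.
Break-even = $2,750.00 / $378.03 = 7.27 → 8 months.

8 months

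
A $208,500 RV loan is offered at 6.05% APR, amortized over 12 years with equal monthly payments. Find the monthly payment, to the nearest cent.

At 6.05% the monthly rate is 0.0050417, so the payment is 208,500 × 0.0050417 / (1 − 1.0050417^−144) = $2,040.05.

$2,040.05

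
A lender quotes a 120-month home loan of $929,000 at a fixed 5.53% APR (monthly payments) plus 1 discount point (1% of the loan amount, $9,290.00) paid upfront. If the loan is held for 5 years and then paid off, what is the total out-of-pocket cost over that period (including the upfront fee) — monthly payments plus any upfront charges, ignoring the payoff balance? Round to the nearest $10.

Monthly rate = 5.53%/12 = 0.0046083; payment = 929,000 × 0.0046083 / (1 − (1+0.0046083)^−120) = $10,095.91.
Total outlay = 60 × $10,095.91 + $9,290.00 = $615,044.60.

$615,040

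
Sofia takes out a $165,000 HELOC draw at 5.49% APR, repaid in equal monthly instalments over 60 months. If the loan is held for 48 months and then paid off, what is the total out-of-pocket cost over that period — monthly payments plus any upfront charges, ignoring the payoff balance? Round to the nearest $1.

At 5.49% the monthly rate is 0.0045750, so the payment is 165,000 × 0.0045750 / (1 − 1.0045750^−60) = $3,150.93.
Total outlay = 48 × $3,150.93 = $151,244.64.

$151,245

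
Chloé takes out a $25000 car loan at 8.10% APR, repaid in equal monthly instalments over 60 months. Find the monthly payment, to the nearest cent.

$508.11

At 8.10% the monthly rate is 0.0067500, so the payment is 25,000 × 0.0067500 / (1 − 1.0067500^−60) = $508.11.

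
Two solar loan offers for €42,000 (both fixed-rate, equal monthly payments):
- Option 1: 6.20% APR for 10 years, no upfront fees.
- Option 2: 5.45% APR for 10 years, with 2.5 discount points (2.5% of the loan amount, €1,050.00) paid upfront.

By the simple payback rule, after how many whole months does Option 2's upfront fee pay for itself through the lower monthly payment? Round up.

67 months

Option 1: at 6.20% the monthly rate is 0.0051667, so the payment is 42,000 × 0.0051667 / (1 − 1.0051667^−120) = €470.52.
Option 2: at 5.45% the monthly rate is 0.0045417, so the payment is 42,000 × 0.0045417 / (1 − 1.0045417^−120) = €454.77.
Monthly savings = €470.52 − €454.77 = €15.75.
Break-even = €1,050.00 / €15.75 = 66.67 → 67 months.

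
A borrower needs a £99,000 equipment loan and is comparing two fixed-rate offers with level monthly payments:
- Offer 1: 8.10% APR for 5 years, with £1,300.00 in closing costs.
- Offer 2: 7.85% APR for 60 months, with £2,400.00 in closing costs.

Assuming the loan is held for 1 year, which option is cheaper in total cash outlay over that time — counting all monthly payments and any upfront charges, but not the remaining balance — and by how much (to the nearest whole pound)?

Offer 1: at 8.10% the monthly rate is 0.0067500, so the payment is 99,000 × 0.0067500 / (1 − 1.0067500^−60) = £2,012.10.
Offer 2: monthly rate = 7.85%/12 = 0.0065417; payment = 99,000 × 0.0065417 / (1 − (1+0.0065417)^−60) = £2,000.26.
Over 12 months: Offer 1 costs 12 × £2,012.10 + £1,300.00 = £25,445.20; Offer 2 costs 12 × £2,000.26 + £2,400.00 = £26,403.12.
Offer 1 is cheaper by £26,403.12 − £25,445.20 = £957.92.

Offer 1 by £958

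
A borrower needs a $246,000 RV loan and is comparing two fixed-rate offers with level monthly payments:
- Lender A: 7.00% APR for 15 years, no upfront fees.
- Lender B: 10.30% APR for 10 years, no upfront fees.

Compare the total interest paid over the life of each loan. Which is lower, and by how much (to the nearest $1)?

Lender A: at 7.00% the monthly rate is 0.0058333, so the payment is 246,000 × 0.0058333 / (1 − 1.0058333^−180) = $2,211.12.
Total interest on Lender A = 180 × $2,211.12 − $246,000 = $152,001.60.
Lender B: at 10.30% the monthly rate is 0.0085833, so the payment is 246,000 × 0.0085833 / (1 − 1.0085833^−120) = $3,291.91.
Total interest on Lender B = 120 × $3,291.91 − $246,000 = $149,029.20.
Lender B is lower by $2,972.40.

Lender B by $2,972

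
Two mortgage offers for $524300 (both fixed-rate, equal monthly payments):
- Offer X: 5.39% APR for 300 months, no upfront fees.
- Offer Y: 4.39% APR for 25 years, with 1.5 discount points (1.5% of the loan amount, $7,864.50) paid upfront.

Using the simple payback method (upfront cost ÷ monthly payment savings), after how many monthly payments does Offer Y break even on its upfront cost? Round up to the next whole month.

Offer X: monthly rate = 5.39%/12 = 0.0044917; payment = 524,300 × 0.0044917 / (1 − (1+0.0044917)^−300) = $3,185.31.
Offer Y: monthly rate = 4.39%/12 = 0.0036583; payment = 524,300 × 0.0036583 / (1 − (1+0.0036583)^−300) = $2,881.59.
Monthly savings = $3,185.31 − $2,881.59 = $303.72.
Break-even = $7,864.50 / $303.72 = 25.89 → 26 months.

26 months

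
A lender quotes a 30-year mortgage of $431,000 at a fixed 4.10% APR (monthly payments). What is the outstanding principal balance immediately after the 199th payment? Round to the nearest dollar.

With monthly rate i = 4.1%/12 = 0.0034167, the balance after k of n payments is P · [(1+i)^n − (1+i)^k] / [(1+i)^n − 1].
(1+0.0034167)^360 = 3.41406452 and (1+0.0034167)^199 = 1.97142727, so the balance is 431,000 × (3.41406452 − 1.97142727) / (3.41406452 − 1) = $257,564.22.

$257,564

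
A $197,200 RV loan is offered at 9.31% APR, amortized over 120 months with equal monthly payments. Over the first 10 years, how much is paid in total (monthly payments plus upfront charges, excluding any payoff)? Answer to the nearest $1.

$303,750

At 9.31% the monthly rate is 0.0077583, so the payment is 197,200 × 0.0077583 / (1 − 1.0077583^−120) = $2,531.25.
Total outlay = 120 × $2,531.25 = $303,750.00.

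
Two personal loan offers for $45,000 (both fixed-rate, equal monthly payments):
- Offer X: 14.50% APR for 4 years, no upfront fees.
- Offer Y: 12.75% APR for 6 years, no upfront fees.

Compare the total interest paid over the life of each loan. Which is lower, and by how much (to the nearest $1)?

Offer X by $5,045

Offer X: at 14.50% the monthly rate is 0.0120833, so the payment is 45,000 × 0.0120833 / (1 − 1.0120833^−48) = $1,241.01.
Total interest on Offer X = 48 × $1,241.01 − $45,000 = $14,568.48.
Offer Y: at 12.75% the monthly rate is 0.0106250, so the payment is 45,000 × 0.0106250 / (1 − 1.0106250^−72) = $897.41.
Total interest on Offer Y = 72 × $897.41 − $45,000 = $19,613.52.
Offer X is lower by $5,045.04.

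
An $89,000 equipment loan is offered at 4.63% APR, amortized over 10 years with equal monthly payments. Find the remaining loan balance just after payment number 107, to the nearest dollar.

$11,744

With monthly rate i = 4.63%/12 = 0.0038583, the balance after k of n payments is P · [(1+i)^n − (1+i)^k] / [(1+i)^n − 1].
(1+0.0038583)^120 = 1.58741846 and (1+0.0038583)^107 = 1.50990581, so the balance is 89,000 × (1.58741846 − 1.50990581) / (1.58741846 − 1) = $11,743.97.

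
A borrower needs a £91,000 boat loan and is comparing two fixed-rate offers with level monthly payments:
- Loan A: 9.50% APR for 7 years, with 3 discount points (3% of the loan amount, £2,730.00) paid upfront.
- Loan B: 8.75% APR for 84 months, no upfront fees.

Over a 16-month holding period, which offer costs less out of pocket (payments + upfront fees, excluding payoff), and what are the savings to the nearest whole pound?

Loan A: at 9.50% the monthly rate is 0.0079167, so the payment is 91,000 × 0.0079167 / (1 − 1.0079167^−84) = £1,487.30.
Loan B: monthly rate = 8.75%/12 = 0.0072917; payment = 91,000 × 0.0072917 / (1 − (1+0.0072917)^−84) = £1,452.59.
Over 16 months: Loan A costs 16 × £1,487.30 + £2,730.00 = £26,526.80; Loan B costs 16 × £1,452.59 = £23,241.44.
Loan B is cheaper by £26,526.80 − £23,241.44 = £3,285.36.

Loan B by £3,285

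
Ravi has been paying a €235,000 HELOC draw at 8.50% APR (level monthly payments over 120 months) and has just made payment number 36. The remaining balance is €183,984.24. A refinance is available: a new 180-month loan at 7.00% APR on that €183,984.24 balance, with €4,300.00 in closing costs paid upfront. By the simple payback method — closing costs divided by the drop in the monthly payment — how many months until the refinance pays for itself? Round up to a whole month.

Current payment = 235,000 × 8.5%/12 / (1 − (1+0.0070833)^−120) = €2,913.66.
Refinanced payment = 183,984.24 × 0.0058333 / (1 − (1+0.0058333)^−180) = €1,653.70.
Monthly savings = €2,913.66 − €1,653.70 = €1,259.96.
Break-even = €4,300.00 / €1,259.96 = 3.41 → 4 months.

4 months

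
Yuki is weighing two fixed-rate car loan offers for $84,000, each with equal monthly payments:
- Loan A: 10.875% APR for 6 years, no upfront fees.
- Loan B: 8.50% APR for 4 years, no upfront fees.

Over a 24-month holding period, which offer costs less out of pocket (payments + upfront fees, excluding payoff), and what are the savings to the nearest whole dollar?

Loan A: at 10.875% the monthly rate is 0.0090625, so the payment is 84,000 × 0.0090625 / (1 − 1.0090625^−72) = $1,593.49.
Loan B: monthly rate = 8.5%/12 = 0.0070833; payment = 84,000 × 0.0070833 / (1 − (1+0.0070833)^−48) = $2,070.46.
Over 24 months: Loan A costs 24 × $1,593.49 = $38,243.76; Loan B costs 24 × $2,070.46 = $49,691.04.
Loan A is cheaper by $49,691.04 − $38,243.76 = $11,447.28.

Loan A by $11,447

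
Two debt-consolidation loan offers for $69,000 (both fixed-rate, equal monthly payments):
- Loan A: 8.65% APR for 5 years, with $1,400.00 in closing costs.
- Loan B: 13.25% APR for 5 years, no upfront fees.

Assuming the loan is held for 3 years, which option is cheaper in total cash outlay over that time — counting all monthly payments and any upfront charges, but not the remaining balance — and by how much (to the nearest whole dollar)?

Loan A: monthly rate = 8.65%/12 = 0.0072083; payment = 69,000 × 0.0072083 / (1 − (1+0.0072083)^−60) = $1,420.63.
Loan B: at 13.25% the monthly rate is 0.0110417, so the payment is 69,000 × 0.0110417 / (1 − 1.0110417^−60) = $1,578.81.
Over 36 months: Loan A costs 36 × $1,420.63 + $1,400.00 = $52,542.68; Loan B costs 36 × $1,578.81 = $56,837.16.
Loan A is cheaper by $56,837.16 − $52,542.68 = $4,294.48.

Loan A by $4,294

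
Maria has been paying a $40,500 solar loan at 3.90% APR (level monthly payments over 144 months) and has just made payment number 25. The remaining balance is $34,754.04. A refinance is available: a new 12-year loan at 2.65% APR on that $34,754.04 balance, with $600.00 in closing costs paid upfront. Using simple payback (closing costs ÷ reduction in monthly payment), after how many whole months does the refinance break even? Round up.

Current payment = 40,500 × 3.9%/12 / (1 − (1+0.0032500)^−144) = $352.63.
Refinanced payment = 34,754.04 × 0.0022083 / (1 − (1+0.0022083)^−144) = $282.02.
Monthly savings = $352.63 − $282.02 = $70.61.
Break-even = $600.00 / $70.61 = 8.50 → 9 months.

9 months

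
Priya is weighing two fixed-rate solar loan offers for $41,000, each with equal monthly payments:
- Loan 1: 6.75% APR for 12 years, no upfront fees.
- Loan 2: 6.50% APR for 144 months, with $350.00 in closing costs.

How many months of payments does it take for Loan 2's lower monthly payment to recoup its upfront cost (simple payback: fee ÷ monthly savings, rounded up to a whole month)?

65 months

Loan 1: at 6.75% the monthly rate is 0.0056250, so the payment is 41,000 × 0.0056250 / (1 − 1.0056250^−144) = $416.19.
Loan 2: at 6.50% the monthly rate is 0.0054167, so the payment is 41,000 × 0.0054167 / (1 − 1.0054167^−144) = $410.79.
Monthly savings = $416.19 − $410.79 = $5.40.
Break-even = $350.00 / $5.40 = 64.81 → 65 months.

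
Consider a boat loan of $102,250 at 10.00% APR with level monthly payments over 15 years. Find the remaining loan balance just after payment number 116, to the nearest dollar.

With monthly rate i = 10%/12 = 0.0083333, the balance after k of n payments is P · [(1+i)^n − (1+i)^k] / [(1+i)^n − 1].
(1+0.0083333)^180 = 4.45391955 and (1+0.0083333)^116 = 2.61865578, so the balance is 102,250 × (4.45391955 − 2.61865578) / (4.45391955 − 1) = $54,331.24.

$54,331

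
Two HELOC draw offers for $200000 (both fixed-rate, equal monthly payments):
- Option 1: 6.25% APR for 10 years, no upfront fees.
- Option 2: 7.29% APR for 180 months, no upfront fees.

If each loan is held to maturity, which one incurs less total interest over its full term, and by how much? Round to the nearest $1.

Option 1 by $59,971

Option 1: at 6.25% the monthly rate is 0.0052083, so the payment is 200,000 × 0.0052083 / (1 − 1.0052083^−120) = $2,245.60.
Total interest on Option 1 = 120 × $2,245.60 − $200,000 = $69,472.00.
Option 2: at 7.29% the monthly rate is 0.0060750, so the payment is 200,000 × 0.0060750 / (1 − 1.0060750^−180) = $1,830.24.
Total interest on Option 2 = 180 × $1,830.24 − $200,000 = $129,443.20.
Option 1 is lower by $59,971.20.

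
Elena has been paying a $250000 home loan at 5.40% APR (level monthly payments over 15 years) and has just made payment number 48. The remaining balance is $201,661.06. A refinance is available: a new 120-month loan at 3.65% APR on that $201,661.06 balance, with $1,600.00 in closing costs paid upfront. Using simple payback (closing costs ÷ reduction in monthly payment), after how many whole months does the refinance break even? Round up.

76 months

Current payment = 250,000 × 5.4%/12 / (1 − (1+0.0045000)^−180) = $2,029.47.
Refinanced payment = 201,661.06 × 0.0030417 / (1 − (1+0.0030417)^−120) = $2,008.34.
Monthly savings = $2,029.47 − $2,008.34 = $21.13.
Break-even = $1,600.00 / $21.13 = 75.72 → 76 months.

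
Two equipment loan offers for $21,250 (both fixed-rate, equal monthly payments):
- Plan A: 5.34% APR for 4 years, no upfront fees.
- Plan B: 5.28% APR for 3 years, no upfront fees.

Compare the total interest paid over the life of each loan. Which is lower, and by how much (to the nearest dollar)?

Plan B by $623

Plan A: at 5.34% the monthly rate is 0.0044500, so the payment is 21,250 × 0.0044500 / (1 − 1.0044500^−48) = $492.65.
Total interest on Plan A = 48 × $492.65 − $21,250 = $2,397.20.
Plan B: monthly rate = 5.28%/12 = 0.0044000; payment = 21,250 × 0.0044000 / (1 − (1+0.0044000)^−36) = $639.56.
Total interest on Plan B = 36 × $639.56 − $21,250 = $1,774.16.
Plan B is lower by $623.04.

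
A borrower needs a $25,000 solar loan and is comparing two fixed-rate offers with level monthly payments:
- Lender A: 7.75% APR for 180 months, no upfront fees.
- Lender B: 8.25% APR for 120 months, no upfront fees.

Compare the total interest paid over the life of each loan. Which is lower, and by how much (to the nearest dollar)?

Lender B by $5,562

Lender A: at 7.75% the monthly rate is 0.0064583, so the payment is 25,000 × 0.0064583 / (1 − 1.0064583^−180) = $235.32.
Total interest on Lender A = 180 × $235.32 − $25,000 = $17,357.60.
Lender B: monthly rate = 8.25%/12 = 0.0068750; payment = 25,000 × 0.0068750 / (1 − (1+0.0068750)^−120) = $306.63.
Total interest on Lender B = 120 × $306.63 − $25,000 = $11,795.60.
Lender B is lower by $5,562.00.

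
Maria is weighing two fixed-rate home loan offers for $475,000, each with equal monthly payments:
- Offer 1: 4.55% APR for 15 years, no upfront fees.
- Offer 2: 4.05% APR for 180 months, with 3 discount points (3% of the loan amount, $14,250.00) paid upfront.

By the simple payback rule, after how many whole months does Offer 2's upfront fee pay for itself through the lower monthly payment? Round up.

119 months

Offer 1: at 4.55% the monthly rate is 0.0037917, so the payment is 475,000 × 0.0037917 / (1 − 1.0037917^−180) = $3,645.87.
Offer 2: monthly rate = 4.05%/12 = 0.0033750; payment = 475,000 × 0.0033750 / (1 − (1+0.0033750)^−180) = $3,525.43.
Monthly savings = $3,645.87 − $3,525.43 = $120.44.
Break-even = $14,250.00 / $120.44 = 118.32 → 119 months.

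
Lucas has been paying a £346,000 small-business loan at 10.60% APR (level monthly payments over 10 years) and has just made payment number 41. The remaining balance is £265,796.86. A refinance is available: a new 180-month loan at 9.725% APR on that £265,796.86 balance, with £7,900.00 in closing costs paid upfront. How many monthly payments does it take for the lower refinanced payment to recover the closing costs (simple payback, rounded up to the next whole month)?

5 months

Current payment = 346,000 × 10.6%/12 / (1 − (1+0.0088333)^−120) = £4,688.15.
Refinanced payment = 265,796.86 × 0.0081042 / (1 − (1+0.0081042)^−180) = £2,811.72.
Monthly savings = £4,688.15 − £2,811.72 = £1,876.43.
Break-even = £7,900.00 / £1,876.43 = 4.21 → 5 months.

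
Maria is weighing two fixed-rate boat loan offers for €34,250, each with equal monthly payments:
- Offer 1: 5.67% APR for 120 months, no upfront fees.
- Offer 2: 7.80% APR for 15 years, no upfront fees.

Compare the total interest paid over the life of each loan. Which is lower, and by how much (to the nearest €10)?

Offer 1 by €13,260

Offer 1: monthly rate = 5.67%/12 = 0.0047250; payment = 34,250 × 0.0047250 / (1 − (1+0.0047250)^−120) = €374.59.
Total interest on Offer 1 = 120 × €374.59 − €34,250 = €10,700.80.
Offer 2: at 7.80% the monthly rate is 0.0065000, so the payment is 34,250 × 0.0065000 / (1 − 1.0065000^−180) = €323.37.
Total interest on Offer 2 = 180 × €323.37 − €34,250 = €23,956.60.
Offer 1 is lower by €13,255.80.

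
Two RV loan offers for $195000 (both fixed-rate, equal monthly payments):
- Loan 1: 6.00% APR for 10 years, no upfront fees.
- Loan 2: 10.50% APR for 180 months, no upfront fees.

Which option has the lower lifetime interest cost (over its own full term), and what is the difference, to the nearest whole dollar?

Loan 1 by $128,207

Loan 1: monthly rate = 6%/12 = 0.0050000; payment = 195,000 × 0.0050000 / (1 − (1+0.0050000)^−120) = $2,164.90.
Total interest on Loan 1 = 120 × $2,164.90 − $195,000 = $64,788.00.
Loan 2: monthly rate = 10.5%/12 = 0.0087500; payment = 195,000 × 0.0087500 / (1 − (1+0.0087500)^−180) = $2,155.53.
Total interest on Loan 2 = 180 × $2,155.53 − $195,000 = $192,995.40.
Loan 1 is lower by $128,207.40.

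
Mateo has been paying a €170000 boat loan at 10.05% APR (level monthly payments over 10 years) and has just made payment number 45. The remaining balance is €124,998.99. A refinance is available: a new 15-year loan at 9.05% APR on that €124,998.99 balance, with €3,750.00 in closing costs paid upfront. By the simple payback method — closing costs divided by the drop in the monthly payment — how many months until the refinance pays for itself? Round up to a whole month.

4 months

Current payment = 170,000 × 10.05%/12 / (1 − (1+0.0083750)^−120) = €2,251.27.
Refinanced payment = 124,998.99 × 0.0075417 / (1 − (1+0.0075417)^−180) = €1,271.54.
Monthly savings = €2,251.27 − €1,271.54 = €979.73.
Break-even = €3,750.00 / €979.73 = 3.83 → 4 months.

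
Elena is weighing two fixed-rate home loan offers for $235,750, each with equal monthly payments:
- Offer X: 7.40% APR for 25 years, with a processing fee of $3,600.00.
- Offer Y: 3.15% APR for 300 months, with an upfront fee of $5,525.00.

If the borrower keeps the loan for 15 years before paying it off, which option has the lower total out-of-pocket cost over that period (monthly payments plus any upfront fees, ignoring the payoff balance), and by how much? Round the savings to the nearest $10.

Offer X: at 7.40% the monthly rate is 0.0061667, so the payment is 235,750 × 0.0061667 / (1 − 1.0061667^−300) = $1,726.87.
Offer Y: monthly rate = 3.15%/12 = 0.0026250; payment = 235,750 × 0.0026250 / (1 − (1+0.0026250)^−300) = $1,136.43.
Over 180 months: Offer X costs 180 × $1,726.87 + $3,600.00 = $314,436.60; Offer Y costs 180 × $1,136.43 + $5,525.00 = $210,082.40.
Offer Y is cheaper by $314,436.60 − $210,082.40 = $104,354.20.

Offer Y by $104,350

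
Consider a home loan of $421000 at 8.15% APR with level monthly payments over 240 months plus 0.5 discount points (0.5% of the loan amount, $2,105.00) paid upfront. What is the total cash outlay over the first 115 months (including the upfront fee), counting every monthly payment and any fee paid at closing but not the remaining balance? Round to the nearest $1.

$411,599

At 8.15% the monthly rate is 0.0067917, so the payment is 421,000 × 0.0067917 / (1 − 1.0067917^−240) = $3,560.82.
Total outlay = 115 × $3,560.82 + $2,105.00 = $411,599.30.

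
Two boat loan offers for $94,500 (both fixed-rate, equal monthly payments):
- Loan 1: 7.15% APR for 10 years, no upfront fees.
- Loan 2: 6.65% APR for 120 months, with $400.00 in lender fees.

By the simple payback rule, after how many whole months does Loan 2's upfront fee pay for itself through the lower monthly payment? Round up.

Loan 1: monthly rate = 7.15%/12 = 0.0059583; payment = 94,500 × 0.0059583 / (1 − (1+0.0059583)^−120) = $1,104.54.
Loan 2: monthly rate = 6.65%/12 = 0.0055417; payment = 94,500 × 0.0055417 / (1 − (1+0.0055417)^−120) = $1,080.25.
Monthly savings = $1,104.54 − $1,080.25 = $24.29.
Break-even = $400.00 / $24.29 = 16.47 → 17 months.

17 months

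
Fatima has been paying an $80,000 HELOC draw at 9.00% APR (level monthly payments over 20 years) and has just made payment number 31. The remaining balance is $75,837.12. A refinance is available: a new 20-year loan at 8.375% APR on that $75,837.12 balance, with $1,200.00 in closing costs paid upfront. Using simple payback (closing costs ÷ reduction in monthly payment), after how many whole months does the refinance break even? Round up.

Current payment = 80,000 × 9%/12 / (1 − (1+0.0075000)^−240) = $719.78.
Refinanced payment = 75,837.12 × 0.0069792 / (1 − (1+0.0069792)^−240) = $652.14.
Monthly savings = $719.78 − $652.14 = $67.64.
Break-even = $1,200.00 / $67.64 = 17.74 → 18 months.

18 months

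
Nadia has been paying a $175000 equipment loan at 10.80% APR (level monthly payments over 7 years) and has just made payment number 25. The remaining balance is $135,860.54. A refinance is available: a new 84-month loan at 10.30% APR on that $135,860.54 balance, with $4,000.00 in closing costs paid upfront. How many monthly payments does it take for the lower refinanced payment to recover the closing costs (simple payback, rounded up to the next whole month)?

6 months

Current payment = 175,000 × 10.8%/12 / (1 − (1+0.0090000)^−84) = $2,978.06.
Refinanced payment = 135,860.54 × 0.0085833 / (1 − (1+0.0085833)^−84) = $2,276.56.
Monthly savings = $2,978.06 − $2,276.56 = $701.50.
Break-even = $4,000.00 / $701.50 = 5.70 → 6 months.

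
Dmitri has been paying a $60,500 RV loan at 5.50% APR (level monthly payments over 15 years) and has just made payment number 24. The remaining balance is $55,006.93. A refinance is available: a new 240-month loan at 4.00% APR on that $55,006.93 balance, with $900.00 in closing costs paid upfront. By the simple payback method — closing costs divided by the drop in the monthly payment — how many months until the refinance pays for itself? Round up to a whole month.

Current payment = 60,500 × 5.5%/12 / (1 − (1+0.0045833)^−180) = $494.34.
Refinanced payment = 55,006.93 × 0.0033333 / (1 − (1+0.0033333)^−240) = $333.33.
Monthly savings = $494.34 − $333.33 = $161.01.
Break-even = $900.00 / $161.01 = 5.59 → 6 months.

6 months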